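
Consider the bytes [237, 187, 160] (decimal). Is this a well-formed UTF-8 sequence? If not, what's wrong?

Structurally a 3-byte sequence; payload = 0xDEE0.
But 0xDEE0 is in U+D800–U+DFFF, the surrogate range. Surrogates are not Unicode scalar values and are forbidden in UTF-8.

invalid (encodes a surrogate (U+D800–U+DFFF))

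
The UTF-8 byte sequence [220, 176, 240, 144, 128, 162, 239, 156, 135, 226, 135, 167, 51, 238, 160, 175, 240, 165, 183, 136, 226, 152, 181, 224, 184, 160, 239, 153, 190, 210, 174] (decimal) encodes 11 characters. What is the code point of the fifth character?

Offset 0: leading byte 0xDC = 11011100 → 2-byte char #1 = DC B0.
Offset 2: leading byte 0xF0 = 11110000 → 4-byte char #2 = F0 90 80 A2.
Offset 6: leading byte 0xEF = 11101111 → 3-byte char #3 = EF 9C 87.
Offset 9: leading byte 0xE2 = 11100010 → 3-byte char #4 = E2 87 A7.
Offset 12: leading byte 0x33 = 00110011 → 1-byte char #5 = 33.
Leading byte 0x33 = 00110011 matches 0xxxxxxx → 1-byte sequence.
Byte 1: 0x33 = 00110011, payload 0110011 (7 bits).
Concatenate: 0110011 = 0x33 (7 bits → U+0033).

U+0033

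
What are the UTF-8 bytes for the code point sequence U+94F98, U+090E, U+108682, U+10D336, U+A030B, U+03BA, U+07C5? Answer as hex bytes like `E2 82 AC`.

F2 94 BE 98 E0 A4 8E F4 88 9A 82 F4 8D 8C B6 F2 A0 8C 8B CE BA DF 85

U+94F98: 4-byte form → F2 94 BE 98.
U+090E: 3-byte form → E0 A4 8E.
U+108682: 4-byte form → F4 88 9A 82.
U+10D336: 4-byte form → F4 8D 8C B6.
U+A030B: 4-byte form → F2 A0 8C 8B.
U+03BA: 2-byte form → CE BA.
U+07C5: 2-byte form → DF 85.
Concatenated (23 bytes): F2 94 BE 98 E0 A4 8E F4 88 9A 82 F4 8D 8C B6 F2 A0 8C 8B CE BA DF 85.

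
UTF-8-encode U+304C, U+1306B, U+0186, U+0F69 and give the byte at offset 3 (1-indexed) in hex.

0x8C

1-indexed offset 3 is 0-indexed offset 2.
U+304C → 3-byte form E3 81 8C at offsets 0–2.
Offset 2 falls in char 1's range; it's byte 3 of E3 81 8C = 0x8C.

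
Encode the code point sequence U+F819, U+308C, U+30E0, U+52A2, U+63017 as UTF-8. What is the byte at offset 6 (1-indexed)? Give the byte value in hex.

1-indexed offset 6 is 0-indexed offset 5.
U+F819 → 3-byte form EF A0 99 at offsets 0–2.
U+308C → 3-byte form E3 82 8C at offsets 3–5.
Offset 5 falls in char 2's range; it's byte 3 of E3 82 8C = 0x8C.

0x8C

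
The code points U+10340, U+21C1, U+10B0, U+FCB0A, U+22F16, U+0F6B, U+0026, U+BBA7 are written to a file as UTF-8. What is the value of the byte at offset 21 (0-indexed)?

U+10340 → 4-byte form F0 90 8D 80 at offsets 0–3.
U+21C1 → 3-byte form E2 87 81 at offsets 4–6.
U+10B0 → 3-byte form E1 82 B0 at offsets 7–9.
U+FCB0A → 4-byte form F3 BC AC 8A at offsets 10–13.
U+22F16 → 4-byte form F0 A2 BC 96 at offsets 14–17.
U+0F6B → 3-byte form E0 BD AB at offsets 18–20.
U+0026 → 1-byte form 26 at offsets 21–21.
Offset 21 falls in char 7's range; it's byte 1 of 26 = 0x26.

0x26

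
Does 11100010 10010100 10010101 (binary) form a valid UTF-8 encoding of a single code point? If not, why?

Leading byte 0xE2 = 11100010 → 3-byte form.
Continuation bytes 0x94=10010100, 0x95=10010101 all match 10xxxxxx.
Decoded value 0x2515 is ≥ 0x800 (shortest form) and not a surrogate.

valid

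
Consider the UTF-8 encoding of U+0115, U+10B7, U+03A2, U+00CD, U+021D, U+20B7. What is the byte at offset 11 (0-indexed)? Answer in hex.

0xE2

U+0115 → 2-byte form C4 95 at offsets 0–1.
U+10B7 → 3-byte form E1 82 B7 at offsets 2–4.
U+03A2 → 2-byte form CE A2 at offsets 5–6.
U+00CD → 2-byte form C3 8D at offsets 7–8.
U+021D → 2-byte form C8 9D at offsets 9–10.
U+20B7 → 3-byte form E2 82 B7 at offsets 11–13.
Offset 11 falls in char 6's range; it's byte 1 of E2 82 B7 = 0xE2.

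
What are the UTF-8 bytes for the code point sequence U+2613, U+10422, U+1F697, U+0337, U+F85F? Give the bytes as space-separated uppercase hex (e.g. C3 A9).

E2 98 93 F0 90 90 A2 F0 9F 9A 97 CC B7 EF A1 9F

U+2613: 3-byte form → E2 98 93.
U+10422: 4-byte form → F0 90 90 A2.
U+1F697: 4-byte form → F0 9F 9A 97.
U+0337: 2-byte form → CC B7.
U+F85F: 3-byte form → EF A1 9F.
Concatenated (16 bytes): E2 98 93 F0 90 90 A2 F0 9F 9A 97 CC B7 EF A1 9F.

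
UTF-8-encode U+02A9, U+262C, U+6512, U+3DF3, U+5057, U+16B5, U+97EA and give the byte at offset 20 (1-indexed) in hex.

1-indexed offset 20 is 0-indexed offset 19.
U+02A9 → 2-byte form CA A9 at offsets 0–1.
U+262C → 3-byte form E2 98 AC at offsets 2–4.
U+6512 → 3-byte form E6 94 92 at offsets 5–7.
U+3DF3 → 3-byte form E3 B7 B3 at offsets 8–10.
U+5057 → 3-byte form E5 81 97 at offsets 11–13.
U+16B5 → 3-byte form E1 9A B5 at offsets 14–16.
U+97EA → 3-byte form E9 9F AA at offsets 17–19.
Offset 19 falls in char 7's range; it's byte 3 of E9 9F AA = 0xAA.

0xAA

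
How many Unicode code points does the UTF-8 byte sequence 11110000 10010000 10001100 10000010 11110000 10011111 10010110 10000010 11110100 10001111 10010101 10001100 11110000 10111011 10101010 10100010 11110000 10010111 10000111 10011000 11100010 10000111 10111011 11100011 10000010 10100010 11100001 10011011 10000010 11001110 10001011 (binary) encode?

Byte at offset 0: 0xF0 = 11110000 → 4-byte char (#1). Advance 4.
Byte at offset 4: 0xF0 = 11110000 → 4-byte char (#2). Advance 4.
Byte at offset 8: 0xF4 = 11110100 → 4-byte char (#3). Advance 4.
Byte at offset 12: 0xF0 = 11110000 → 4-byte char (#4). Advance 4.
Byte at offset 16: 0xF0 = 11110000 → 4-byte char (#5). Advance 4.
Byte at offset 20: 0xE2 = 11100010 → 3-byte char (#6). Advance 3.
Byte at offset 23: 0xE3 = 11100011 → 3-byte char (#7). Advance 3.
Byte at offset 26: 0xE1 = 11100001 → 3-byte char (#8). Advance 3.
Byte at offset 29: 0xCE = 11001110 → 2-byte char (#9). Advance 2.
Reached end at offset 31 after 9 code points.

9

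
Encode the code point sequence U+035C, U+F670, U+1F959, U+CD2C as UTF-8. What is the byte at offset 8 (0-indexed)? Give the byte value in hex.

U+035C → 2-byte form CD 9C at offsets 0–1.
U+F670 → 3-byte form EF 99 B0 at offsets 2–4.
U+1F959 → 4-byte form F0 9F A5 99 at offsets 5–8.
Offset 8 falls in char 3's range; it's byte 4 of F0 9F A5 99 = 0x99.

0x99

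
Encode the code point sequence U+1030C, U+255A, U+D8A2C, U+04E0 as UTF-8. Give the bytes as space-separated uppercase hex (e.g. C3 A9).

F0 90 8C 8C E2 95 9A F3 98 A8 AC D3 A0

U+1030C: 4-byte form → F0 90 8C 8C.
U+255A: 3-byte form → E2 95 9A.
U+D8A2C: 4-byte form → F3 98 A8 AC.
U+04E0: 2-byte form → D3 A0.
Concatenated (13 bytes): F0 90 8C 8C E2 95 9A F3 98 A8 AC D3 A0.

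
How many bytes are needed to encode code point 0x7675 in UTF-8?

3

U+7675 = 0x7675. UTF-8 uses 1 byte below 0x80, 2 below 0x800, 3 below 0x10000, 4 up to 0x10FFFF. 0x7675 is in U+0800–U+FFFF → 3 bytes.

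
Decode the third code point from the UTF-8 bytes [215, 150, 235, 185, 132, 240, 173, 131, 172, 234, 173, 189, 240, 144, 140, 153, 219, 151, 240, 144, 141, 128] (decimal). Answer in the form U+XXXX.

Offset 0: leading byte 0xD7 = 11010111 → 2-byte char #1 = D7 96.
Offset 2: leading byte 0xEB = 11101011 → 3-byte char #2 = EB B9 84.
Offset 5: leading byte 0xF0 = 11110000 → 4-byte char #3 = F0 AD 83 AC.
Leading byte 0xF0 = 11110000 matches 11110xxx → 4-byte sequence.
Byte 1: 0xF0 = 11110000, payload 000 (3 bits).
Byte 2: 0xAD = 10101101 (10xxxxxx ✓), payload 101101.
Byte 3: 0x83 = 10000011 (10xxxxxx ✓), payload 000011.
Byte 4: 0xAC = 10101100 (10xxxxxx ✓), payload 101100.
Concatenate: 000101101000011101100 = 0x2D0EC (21 bits → U+2D0EC).

U+2D0EC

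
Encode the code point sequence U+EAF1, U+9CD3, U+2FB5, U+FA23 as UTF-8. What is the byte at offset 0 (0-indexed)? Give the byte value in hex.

0xEE

U+EAF1 → 3-byte form EE AB B1 at offsets 0–2.
Offset 0 falls in char 1's range; it's byte 1 of EE AB B1 = 0xEE.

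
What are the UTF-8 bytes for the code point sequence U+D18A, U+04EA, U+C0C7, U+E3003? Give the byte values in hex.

U+D18A: 3-byte form → ED 86 8A.
U+04EA: 2-byte form → D3 AA.
U+C0C7: 3-byte form → EC 83 87.
U+E3003: 4-byte form → F3 A3 80 83.
Concatenated (12 bytes): ED 86 8A D3 AA EC 83 87 F3 A3 80 83.

ED 86 8A D3 AA EC 83 87 F3 A3 80 83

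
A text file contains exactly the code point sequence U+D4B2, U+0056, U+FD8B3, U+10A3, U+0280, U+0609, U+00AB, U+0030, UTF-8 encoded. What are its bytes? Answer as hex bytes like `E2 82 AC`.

U+D4B2: 3-byte form → ED 92 B2.
U+0056: 1-byte form → 56.
U+FD8B3: 4-byte form → F3 BD A2 B3.
U+10A3: 3-byte form → E1 82 A3.
U+0280: 2-byte form → CA 80.
U+0609: 2-byte form → D8 89.
U+00AB: 2-byte form → C2 AB.
U+0030: 1-byte form → 30.
Concatenated (18 bytes): ED 92 B2 56 F3 BD A2 B3 E1 82 A3 CA 80 D8 89 C2 AB 30.

ED 92 B2 56 F3 BD A2 B3 E1 82 A3 CA 80 D8 89 C2 AB 30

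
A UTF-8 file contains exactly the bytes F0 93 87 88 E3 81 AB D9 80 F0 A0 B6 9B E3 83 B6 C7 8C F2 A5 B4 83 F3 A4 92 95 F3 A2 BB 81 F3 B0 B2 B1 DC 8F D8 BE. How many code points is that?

12

Byte at offset 0: 0xF0 = 11110000 → 4-byte char (#1). Advance 4.
Byte at offset 4: 0xE3 = 11100011 → 3-byte char (#2). Advance 3.
Byte at offset 7: 0xD9 = 11011001 → 2-byte char (#3). Advance 2.
Byte at offset 9: 0xF0 = 11110000 → 4-byte char (#4). Advance 4.
Byte at offset 13: 0xE3 = 11100011 → 3-byte char (#5). Advance 3.
Byte at offset 16: 0xC7 = 11000111 → 2-byte char (#6). Advance 2.
Byte at offset 18: 0xF2 = 11110010 → 4-byte char (#7). Advance 4.
Byte at offset 22: 0xF3 = 11110011 → 4-byte char (#8). Advance 4.
Byte at offset 26: 0xF3 = 11110011 → 4-byte char (#9). Advance 4.
Byte at offset 30: 0xF3 = 11110011 → 4-byte char (#10). Advance 4.
Byte at offset 34: 0xDC = 11011100 → 2-byte char (#11). Advance 2.
Byte at offset 36: 0xD8 = 11011000 → 2-byte char (#12). Advance 2.
Reached end at offset 38 after 12 code points.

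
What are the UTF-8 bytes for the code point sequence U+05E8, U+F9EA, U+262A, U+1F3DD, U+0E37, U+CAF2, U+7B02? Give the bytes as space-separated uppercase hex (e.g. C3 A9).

U+05E8: 2-byte form → D7 A8.
U+F9EA: 3-byte form → EF A7 AA.
U+262A: 3-byte form → E2 98 AA.
U+1F3DD: 4-byte form → F0 9F 8F 9D.
U+0E37: 3-byte form → E0 B8 B7.
U+CAF2: 3-byte form → EC AB B2.
U+7B02: 3-byte form → E7 AC 82.
Concatenated (21 bytes): D7 A8 EF A7 AA E2 98 AA F0 9F 8F 9D E0 B8 B7 EC AB B2 E7 AC 82.

D7 A8 EF A7 AA E2 98 AA F0 9F 8F 9D E0 B8 B7 EC AB B2 E7 AC 82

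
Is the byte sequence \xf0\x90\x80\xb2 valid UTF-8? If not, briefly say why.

valid

Leading byte 0xF0 = 11110000 → 4-byte form.
Continuation bytes 0x90=10010000, 0x80=10000000, 0xB2=10110010 all match 10xxxxxx.
Decoded value 0x10032 is ≥ 0x10000 (shortest form) and not a surrogate.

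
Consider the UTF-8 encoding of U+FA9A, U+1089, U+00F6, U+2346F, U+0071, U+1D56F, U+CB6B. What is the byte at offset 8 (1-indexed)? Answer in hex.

0xB6

1-indexed offset 8 is 0-indexed offset 7.
U+FA9A → 3-byte form EF AA 9A at offsets 0–2.
U+1089 → 3-byte form E1 82 89 at offsets 3–5.
U+00F6 → 2-byte form C3 B6 at offsets 6–7.
Offset 7 falls in char 3's range; it's byte 2 of C3 B6 = 0xB6.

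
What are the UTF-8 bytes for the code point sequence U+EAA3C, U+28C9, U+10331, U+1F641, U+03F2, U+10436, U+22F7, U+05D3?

U+EAA3C: 4-byte form → F3 AA A8 BC.
U+28C9: 3-byte form → E2 A3 89.
U+10331: 4-byte form → F0 90 8C B1.
U+1F641: 4-byte form → F0 9F 99 81.
U+03F2: 2-byte form → CF B2.
U+10436: 4-byte form → F0 90 90 B6.
U+22F7: 3-byte form → E2 8B B7.
U+05D3: 2-byte form → D7 93.
Concatenated (26 bytes): F3 AA A8 BC E2 A3 89 F0 90 8C B1 F0 9F 99 81 CF B2 F0 90 90 B6 E2 8B B7 D7 93.

F3 AA A8 BC E2 A3 89 F0 90 8C B1 F0 9F 99 81 CF B2 F0 90 90 B6 E2 8B B7 D7 93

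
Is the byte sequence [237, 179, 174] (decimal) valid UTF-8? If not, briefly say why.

invalid (encodes a surrogate (U+D800–U+DFFF))

Structurally a 3-byte sequence; payload = 0xDCEE.
But 0xDCEE is in U+D800–U+DFFF, the surrogate range. Surrogates are not Unicode scalar values and are forbidden in UTF-8.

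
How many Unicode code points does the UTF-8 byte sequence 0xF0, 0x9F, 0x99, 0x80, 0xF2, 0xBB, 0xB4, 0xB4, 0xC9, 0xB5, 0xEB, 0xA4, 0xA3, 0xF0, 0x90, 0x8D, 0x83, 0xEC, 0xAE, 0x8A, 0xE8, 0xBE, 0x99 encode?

Byte at offset 0: 0xF0 = 11110000 → 4-byte char (#1). Advance 4.
Byte at offset 4: 0xF2 = 11110010 → 4-byte char (#2). Advance 4.
Byte at offset 8: 0xC9 = 11001001 → 2-byte char (#3). Advance 2.
Byte at offset 10: 0xEB = 11101011 → 3-byte char (#4). Advance 3.
Byte at offset 13: 0xF0 = 11110000 → 4-byte char (#5). Advance 4.
Byte at offset 17: 0xEC = 11101100 → 3-byte char (#6). Advance 3.
Byte at offset 20: 0xE8 = 11101000 → 3-byte char (#7). Advance 3.
Reached end at offset 23 after 7 code points.

7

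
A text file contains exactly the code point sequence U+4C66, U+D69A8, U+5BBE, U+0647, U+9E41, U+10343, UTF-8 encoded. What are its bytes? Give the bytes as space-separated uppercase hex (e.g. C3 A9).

U+4C66: 3-byte form → E4 B1 A6.
U+D69A8: 4-byte form → F3 96 A6 A8.
U+5BBE: 3-byte form → E5 AE BE.
U+0647: 2-byte form → D9 87.
U+9E41: 3-byte form → E9 B9 81.
U+10343: 4-byte form → F0 90 8D 83.
Concatenated (19 bytes): E4 B1 A6 F3 96 A6 A8 E5 AE BE D9 87 E9 B9 81 F0 90 8D 83.

E4 B1 A6 F3 96 A6 A8 E5 AE BE D9 87 E9 B9 81 F0 90 8D 83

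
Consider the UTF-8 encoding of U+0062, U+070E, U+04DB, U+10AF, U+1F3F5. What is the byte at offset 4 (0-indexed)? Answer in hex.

U+0062 → 1-byte form 62 at offsets 0–0.
U+070E → 2-byte form DC 8E at offsets 1–2.
U+04DB → 2-byte form D3 9B at offsets 3–4.
Offset 4 falls in char 3's range; it's byte 2 of D3 9B = 0x9B.

0x9B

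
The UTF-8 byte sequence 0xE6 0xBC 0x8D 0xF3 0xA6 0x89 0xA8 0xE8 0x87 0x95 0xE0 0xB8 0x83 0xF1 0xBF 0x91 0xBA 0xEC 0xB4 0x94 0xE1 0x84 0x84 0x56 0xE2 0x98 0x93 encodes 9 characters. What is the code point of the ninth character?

U+2613

Offset 0: leading byte 0xE6 = 11100110 → 3-byte char #1 = E6 BC 8D.
Offset 3: leading byte 0xF3 = 11110011 → 4-byte char #2 = F3 A6 89 A8.
Offset 7: leading byte 0xE8 = 11101000 → 3-byte char #3 = E8 87 95.
Offset 10: leading byte 0xE0 = 11100000 → 3-byte char #4 = E0 B8 83.
Offset 13: leading byte 0xF1 = 11110001 → 4-byte char #5 = F1 BF 91 BA.
Offset 17: leading byte 0xEC = 11101100 → 3-byte char #6 = EC B4 94.
Offset 20: leading byte 0xE1 = 11100001 → 3-byte char #7 = E1 84 84.
Offset 23: leading byte 0x56 = 01010110 → 1-byte char #8 = 56.
Offset 24: leading byte 0xE2 = 11100010 → 3-byte char #9 = E2 98 93.
Leading byte 0xE2 = 11100010 matches 1110xxxx → 3-byte sequence.
Byte 1: 0xE2 = 11100010, payload 0010 (4 bits).
Byte 2: 0x98 = 10011000 (10xxxxxx ✓), payload 011000.
Byte 3: 0x93 = 10010011 (10xxxxxx ✓), payload 010011.
Concatenate: 0010011000010011 = 0x2613 (16 bits → U+2613).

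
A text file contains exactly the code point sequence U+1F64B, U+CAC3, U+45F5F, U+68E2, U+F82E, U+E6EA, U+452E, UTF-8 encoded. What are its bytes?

U+1F64B: 4-byte form → F0 9F 99 8B.
U+CAC3: 3-byte form → EC AB 83.
U+45F5F: 4-byte form → F1 85 BD 9F.
U+68E2: 3-byte form → E6 A3 A2.
U+F82E: 3-byte form → EF A0 AE.
U+E6EA: 3-byte form → EE 9B AA.
U+452E: 3-byte form → E4 94 AE.
Concatenated (23 bytes): F0 9F 99 8B EC AB 83 F1 85 BD 9F E6 A3 A2 EF A0 AE EE 9B AA E4 94 AE.

F0 9F 99 8B EC AB 83 F1 85 BD 9F E6 A3 A2 EF A0 AE EE 9B AA E4 94 AE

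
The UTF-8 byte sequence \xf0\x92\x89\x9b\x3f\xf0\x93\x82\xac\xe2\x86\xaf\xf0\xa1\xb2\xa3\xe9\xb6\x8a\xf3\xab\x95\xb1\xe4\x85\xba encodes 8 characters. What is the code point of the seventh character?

Offset 0: leading byte 0xF0 = 11110000 → 4-byte char #1 = F0 92 89 9B.
Offset 4: leading byte 0x3F = 00111111 → 1-byte char #2 = 3F.
Offset 5: leading byte 0xF0 = 11110000 → 4-byte char #3 = F0 93 82 AC.
Offset 9: leading byte 0xE2 = 11100010 → 3-byte char #4 = E2 86 AF.
Offset 12: leading byte 0xF0 = 11110000 → 4-byte char #5 = F0 A1 B2 A3.
Offset 16: leading byte 0xE9 = 11101001 → 3-byte char #6 = E9 B6 8A.
Offset 19: leading byte 0xF3 = 11110011 → 4-byte char #7 = F3 AB 95 B1.
Leading byte 0xF3 = 11110011 matches 11110xxx → 4-byte sequence.
Byte 1: 0xF3 = 11110011, payload 011 (3 bits).
Byte 2: 0xAB = 10101011 (10xxxxxx ✓), payload 101011.
Byte 3: 0x95 = 10010101 (10xxxxxx ✓), payload 010101.
Byte 4: 0xB1 = 10110001 (10xxxxxx ✓), payload 110001.
Concatenate: 011101011010101110001 = 0xEB571 (21 bits → U+EB571).

U+EB571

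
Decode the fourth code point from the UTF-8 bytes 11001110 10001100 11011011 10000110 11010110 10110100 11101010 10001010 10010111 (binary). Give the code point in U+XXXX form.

U+A297

Offset 0: leading byte 0xCE = 11001110 → 2-byte char #1 = CE 8C.
Offset 2: leading byte 0xDB = 11011011 → 2-byte char #2 = DB 86.
Offset 4: leading byte 0xD6 = 11010110 → 2-byte char #3 = D6 B4.
Offset 6: leading byte 0xEA = 11101010 → 3-byte char #4 = EA 8A 97.
Leading byte 0xEA = 11101010 matches 1110xxxx → 3-byte sequence.
Byte 1: 0xEA = 11101010, payload 1010 (4 bits).
Byte 2: 0x8A = 10001010 (10xxxxxx ✓), payload 001010.
Byte 3: 0x97 = 10010111 (10xxxxxx ✓), payload 010111.
Concatenate: 1010001010010111 = 0xA297 (16 bits → U+A297).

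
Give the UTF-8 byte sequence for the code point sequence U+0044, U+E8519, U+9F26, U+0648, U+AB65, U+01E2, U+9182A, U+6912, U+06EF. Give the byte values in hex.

44 F3 A8 94 99 E9 BC A6 D9 88 EA AD A5 C7 A2 F2 91 A0 AA E6 A4 92 DB AF

U+0044: 1-byte form → 44.
U+E8519: 4-byte form → F3 A8 94 99.
U+9F26: 3-byte form → E9 BC A6.
U+0648: 2-byte form → D9 88.
U+AB65: 3-byte form → EA AD A5.
U+01E2: 2-byte form → C7 A2.
U+9182A: 4-byte form → F2 91 A0 AA.
U+6912: 3-byte form → E6 A4 92.
U+06EF: 2-byte form → DB AF.
Concatenated (24 bytes): 44 F3 A8 94 99 E9 BC A6 D9 88 EA AD A5 C7 A2 F2 91 A0 AA E6 A4 92 DB AF.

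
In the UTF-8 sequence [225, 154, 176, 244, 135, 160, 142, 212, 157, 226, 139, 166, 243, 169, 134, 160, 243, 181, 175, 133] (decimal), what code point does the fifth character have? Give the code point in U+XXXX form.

U+E91A0

Offset 0: leading byte 0xE1 = 11100001 → 3-byte char #1 = E1 9A B0.
Offset 3: leading byte 0xF4 = 11110100 → 4-byte char #2 = F4 87 A0 8E.
Offset 7: leading byte 0xD4 = 11010100 → 2-byte char #3 = D4 9D.
Offset 9: leading byte 0xE2 = 11100010 → 3-byte char #4 = E2 8B A6.
Offset 12: leading byte 0xF3 = 11110011 → 4-byte char #5 = F3 A9 86 A0.
Leading byte 0xF3 = 11110011 matches 11110xxx → 4-byte sequence.
Byte 1: 0xF3 = 11110011, payload 011 (3 bits).
Byte 2: 0xA9 = 10101001 (10xxxxxx ✓), payload 101001.
Byte 3: 0x86 = 10000110 (10xxxxxx ✓), payload 000110.
Byte 4: 0xA0 = 10100000 (10xxxxxx ✓), payload 100000.
Concatenate: 011101001000110100000 = 0xE91A0 (21 bits → U+E91A0).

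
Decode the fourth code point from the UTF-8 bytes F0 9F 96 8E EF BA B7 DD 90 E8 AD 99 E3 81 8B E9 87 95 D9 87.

Offset 0: leading byte 0xF0 = 11110000 → 4-byte char #1 = F0 9F 96 8E.
Offset 4: leading byte 0xEF = 11101111 → 3-byte char #2 = EF BA B7.
Offset 7: leading byte 0xDD = 11011101 → 2-byte char #3 = DD 90.
Offset 9: leading byte 0xE8 = 11101000 → 3-byte char #4 = E8 AD 99.
Leading byte 0xE8 = 11101000 matches 1110xxxx → 3-byte sequence.
Byte 1: 0xE8 = 11101000, payload 1000 (4 bits).
Byte 2: 0xAD = 10101101 (10xxxxxx ✓), payload 101101.
Byte 3: 0x99 = 10011001 (10xxxxxx ✓), payload 011001.
Concatenate: 1000101101011001 = 0x8B59 (16 bits → U+8B59).

U+8B59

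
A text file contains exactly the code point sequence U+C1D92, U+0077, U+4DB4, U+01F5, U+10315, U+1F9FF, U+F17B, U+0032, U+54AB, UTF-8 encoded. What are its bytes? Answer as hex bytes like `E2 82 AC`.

F3 81 B6 92 77 E4 B6 B4 C7 B5 F0 90 8C 95 F0 9F A7 BF EF 85 BB 32 E5 92 AB

U+C1D92: 4-byte form → F3 81 B6 92.
U+0077: 1-byte form → 77.
U+4DB4: 3-byte form → E4 B6 B4.
U+01F5: 2-byte form → C7 B5.
U+10315: 4-byte form → F0 90 8C 95.
U+1F9FF: 4-byte form → F0 9F A7 BF.
U+F17B: 3-byte form → EF 85 BB.
U+0032: 1-byte form → 32.
U+54AB: 3-byte form → E5 92 AB.
Concatenated (25 bytes): F3 81 B6 92 77 E4 B6 B4 C7 B5 F0 90 8C 95 F0 9F A7 BF EF 85 BB 32 E5 92 AB.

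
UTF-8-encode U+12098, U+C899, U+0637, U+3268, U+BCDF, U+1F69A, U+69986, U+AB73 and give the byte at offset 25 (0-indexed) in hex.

U+12098 → 4-byte form F0 92 82 98 at offsets 0–3.
U+C899 → 3-byte form EC A2 99 at offsets 4–6.
U+0637 → 2-byte form D8 B7 at offsets 7–8.
U+3268 → 3-byte form E3 89 A8 at offsets 9–11.
U+BCDF → 3-byte form EB B3 9F at offsets 12–14.
U+1F69A → 4-byte form F0 9F 9A 9A at offsets 15–18.
U+69986 → 4-byte form F1 A9 A6 86 at offsets 19–22.
U+AB73 → 3-byte form EA AD B3 at offsets 23–25.
Offset 25 falls in char 8's range; it's byte 3 of EA AD B3 = 0xB3.

0xB3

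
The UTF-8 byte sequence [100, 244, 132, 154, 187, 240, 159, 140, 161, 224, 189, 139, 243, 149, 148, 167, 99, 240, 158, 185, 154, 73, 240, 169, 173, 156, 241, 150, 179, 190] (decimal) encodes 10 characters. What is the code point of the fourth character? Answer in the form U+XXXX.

Offset 0: leading byte 0x64 = 01100100 → 1-byte char #1 = 64.
Offset 1: leading byte 0xF4 = 11110100 → 4-byte char #2 = F4 84 9A BB.
Offset 5: leading byte 0xF0 = 11110000 → 4-byte char #3 = F0 9F 8C A1.
Offset 9: leading byte 0xE0 = 11100000 → 3-byte char #4 = E0 BD 8B.
Leading byte 0xE0 = 11100000 matches 1110xxxx → 3-byte sequence.
Byte 1: 0xE0 = 11100000, payload 0000 (4 bits).
Byte 2: 0xBD = 10111101 (10xxxxxx ✓), payload 111101.
Byte 3: 0x8B = 10001011 (10xxxxxx ✓), payload 001011.
Concatenate: 0000111101001011 = 0xF4B (16 bits → U+0F4B).

U+0F4B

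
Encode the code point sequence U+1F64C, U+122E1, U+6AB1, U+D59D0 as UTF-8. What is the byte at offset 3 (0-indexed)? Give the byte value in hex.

U+1F64C → 4-byte form F0 9F 99 8C at offsets 0–3.
Offset 3 falls in char 1's range; it's byte 4 of F0 9F 99 8C = 0x8C.

0x8C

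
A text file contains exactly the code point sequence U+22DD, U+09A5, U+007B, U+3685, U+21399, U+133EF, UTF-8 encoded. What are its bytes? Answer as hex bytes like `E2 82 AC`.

E2 8B 9D E0 A6 A5 7B E3 9A 85 F0 A1 8E 99 F0 93 8F AF

U+22DD: 3-byte form → E2 8B 9D.
U+09A5: 3-byte form → E0 A6 A5.
U+007B: 1-byte form → 7B.
U+3685: 3-byte form → E3 9A 85.
U+21399: 4-byte form → F0 A1 8E 99.
U+133EF: 4-byte form → F0 93 8F AF.
Concatenated (18 bytes): E2 8B 9D E0 A6 A5 7B E3 9A 85 F0 A1 8E 99 F0 93 8F AF.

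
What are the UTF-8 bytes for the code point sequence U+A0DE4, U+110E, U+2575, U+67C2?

U+A0DE4: 4-byte form → F2 A0 B7 A4.
U+110E: 3-byte form → E1 84 8E.
U+2575: 3-byte form → E2 95 B5.
U+67C2: 3-byte form → E6 9F 82.
Concatenated (13 bytes): F2 A0 B7 A4 E1 84 8E E2 95 B5 E6 9F 82.

F2 A0 B7 A4 E1 84 8E E2 95 B5 E6 9F 82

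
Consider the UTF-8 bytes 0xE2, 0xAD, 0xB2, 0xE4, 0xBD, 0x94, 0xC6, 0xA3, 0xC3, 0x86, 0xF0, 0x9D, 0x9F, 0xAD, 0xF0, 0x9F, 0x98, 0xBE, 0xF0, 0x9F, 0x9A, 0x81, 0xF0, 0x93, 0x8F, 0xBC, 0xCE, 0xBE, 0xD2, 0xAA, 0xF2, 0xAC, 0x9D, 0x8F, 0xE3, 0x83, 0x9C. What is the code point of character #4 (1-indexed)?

Offset 0: leading byte 0xE2 = 11100010 → 3-byte char #1 = E2 AD B2.
Offset 3: leading byte 0xE4 = 11100100 → 3-byte char #2 = E4 BD 94.
Offset 6: leading byte 0xC6 = 11000110 → 2-byte char #3 = C6 A3.
Offset 8: leading byte 0xC3 = 11000011 → 2-byte char #4 = C3 86.
Leading byte 0xC3 = 11000011 matches 110xxxxx → 2-byte sequence.
Byte 1: 0xC3 = 11000011, payload 00011 (5 bits).
Byte 2: 0x86 = 10000110 (10xxxxxx ✓), payload 000110.
Concatenate: 00011000110 = 0xC6 (11 bits → U+00C6).

U+00C6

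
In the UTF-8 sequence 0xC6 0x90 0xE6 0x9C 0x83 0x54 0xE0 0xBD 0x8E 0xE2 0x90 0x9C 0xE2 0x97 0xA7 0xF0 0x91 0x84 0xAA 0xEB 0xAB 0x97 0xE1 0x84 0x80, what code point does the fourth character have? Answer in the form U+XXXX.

U+0F4E

Offset 0: leading byte 0xC6 = 11000110 → 2-byte char #1 = C6 90.
Offset 2: leading byte 0xE6 = 11100110 → 3-byte char #2 = E6 9C 83.
Offset 5: leading byte 0x54 = 01010100 → 1-byte char #3 = 54.
Offset 6: leading byte 0xE0 = 11100000 → 3-byte char #4 = E0 BD 8E.
Leading byte 0xE0 = 11100000 matches 1110xxxx → 3-byte sequence.
Byte 1: 0xE0 = 11100000, payload 0000 (4 bits).
Byte 2: 0xBD = 10111101 (10xxxxxx ✓), payload 111101.
Byte 3: 0x8E = 10001110 (10xxxxxx ✓), payload 001110.
Concatenate: 0000111101001110 = 0xF4E (16 bits → U+0F4E).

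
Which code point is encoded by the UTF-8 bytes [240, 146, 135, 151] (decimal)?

U+121D7

Leading byte 0xF0 = 11110000 matches 11110xxx → 4-byte sequence.
Byte 1: 0xF0 = 11110000, payload 000 (3 bits).
Byte 2: 0x92 = 10010010 (10xxxxxx ✓), payload 010010.
Byte 3: 0x87 = 10000111 (10xxxxxx ✓), payload 000111.
Byte 4: 0x97 = 10010111 (10xxxxxx ✓), payload 010111.
Concatenate: 000010010000111010111 = 0x121D7 (21 bits → U+121D7).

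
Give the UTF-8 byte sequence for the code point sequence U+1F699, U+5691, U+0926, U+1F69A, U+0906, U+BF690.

U+1F699: 4-byte form → F0 9F 9A 99.
U+5691: 3-byte form → E5 9A 91.
U+0926: 3-byte form → E0 A4 A6.
U+1F69A: 4-byte form → F0 9F 9A 9A.
U+0906: 3-byte form → E0 A4 86.
U+BF690: 4-byte form → F2 BF 9A 90.
Concatenated (21 bytes): F0 9F 9A 99 E5 9A 91 E0 A4 A6 F0 9F 9A 9A E0 A4 86 F2 BF 9A 90.

F0 9F 9A 99 E5 9A 91 E0 A4 A6 F0 9F 9A 9A E0 A4 86 F2 BF 9A 90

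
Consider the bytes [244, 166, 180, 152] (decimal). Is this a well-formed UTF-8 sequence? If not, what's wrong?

Leading byte 0xF4 = 11110100 → 4-byte form.
Payload = 0x126D18, which exceeds U+10FFFF, the maximum Unicode code point. (Leading bytes F5–FF, or F4 followed by ≥ 0x90, are invalid.)

invalid (encodes a value above U+10FFFF)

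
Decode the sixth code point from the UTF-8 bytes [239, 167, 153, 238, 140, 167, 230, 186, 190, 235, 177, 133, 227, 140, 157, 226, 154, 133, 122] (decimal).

Offset 0: leading byte 0xEF = 11101111 → 3-byte char #1 = EF A7 99.
Offset 3: leading byte 0xEE = 11101110 → 3-byte char #2 = EE 8C A7.
Offset 6: leading byte 0xE6 = 11100110 → 3-byte char #3 = E6 BA BE.
Offset 9: leading byte 0xEB = 11101011 → 3-byte char #4 = EB B1 85.
Offset 12: leading byte 0xE3 = 11100011 → 3-byte char #5 = E3 8C 9D.
Offset 15: leading byte 0xE2 = 11100010 → 3-byte char #6 = E2 9A 85.
Leading byte 0xE2 = 11100010 matches 1110xxxx → 3-byte sequence.
Byte 1: 0xE2 = 11100010, payload 0010 (4 bits).
Byte 2: 0x9A = 10011010 (10xxxxxx ✓), payload 011010.
Byte 3: 0x85 = 10000101 (10xxxxxx ✓), payload 000101.
Concatenate: 0010011010000101 = 0x2685 (16 bits → U+2685).

U+2685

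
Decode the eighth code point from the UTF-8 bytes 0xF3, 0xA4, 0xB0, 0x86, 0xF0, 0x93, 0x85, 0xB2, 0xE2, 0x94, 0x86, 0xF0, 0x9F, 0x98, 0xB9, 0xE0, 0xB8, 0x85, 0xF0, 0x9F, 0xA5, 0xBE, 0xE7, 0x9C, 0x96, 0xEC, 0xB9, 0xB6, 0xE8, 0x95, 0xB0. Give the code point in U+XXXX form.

U+CE76

Offset 0: leading byte 0xF3 = 11110011 → 4-byte char #1 = F3 A4 B0 86.
Offset 4: leading byte 0xF0 = 11110000 → 4-byte char #2 = F0 93 85 B2.
Offset 8: leading byte 0xE2 = 11100010 → 3-byte char #3 = E2 94 86.
Offset 11: leading byte 0xF0 = 11110000 → 4-byte char #4 = F0 9F 98 B9.
Offset 15: leading byte 0xE0 = 11100000 → 3-byte char #5 = E0 B8 85.
Offset 18: leading byte 0xF0 = 11110000 → 4-byte char #6 = F0 9F A5 BE.
Offset 22: leading byte 0xE7 = 11100111 → 3-byte char #7 = E7 9C 96.
Offset 25: leading byte 0xEC = 11101100 → 3-byte char #8 = EC B9 B6.
Leading byte 0xEC = 11101100 matches 1110xxxx → 3-byte sequence.
Byte 1: 0xEC = 11101100, payload 1100 (4 bits).
Byte 2: 0xB9 = 10111001 (10xxxxxx ✓), payload 111001.
Byte 3: 0xB6 = 10110110 (10xxxxxx ✓), payload 110110.
Concatenate: 1100111001110110 = 0xCE76 (16 bits → U+CE76).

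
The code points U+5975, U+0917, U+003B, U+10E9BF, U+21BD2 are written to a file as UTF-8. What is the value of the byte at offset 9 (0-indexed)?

U+5975 → 3-byte form E5 A5 B5 at offsets 0–2.
U+0917 → 3-byte form E0 A4 97 at offsets 3–5.
U+003B → 1-byte form 3B at offsets 6–6.
U+10E9BF → 4-byte form F4 8E A6 BF at offsets 7–10.
Offset 9 falls in char 4's range; it's byte 3 of F4 8E A6 BF = 0xA6.

0xA6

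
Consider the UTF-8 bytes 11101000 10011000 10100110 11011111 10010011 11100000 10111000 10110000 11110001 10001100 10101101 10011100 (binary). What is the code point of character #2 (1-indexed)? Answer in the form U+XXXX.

Offset 0: leading byte 0xE8 = 11101000 → 3-byte char #1 = E8 98 A6.
Offset 3: leading byte 0xDF = 11011111 → 2-byte char #2 = DF 93.
Leading byte 0xDF = 11011111 matches 110xxxxx → 2-byte sequence.
Byte 1: 0xDF = 11011111, payload 11111 (5 bits).
Byte 2: 0x93 = 10010011 (10xxxxxx ✓), payload 010011.
Concatenate: 11111010011 = 0x7D3 (11 bits → U+07D3).

U+07D3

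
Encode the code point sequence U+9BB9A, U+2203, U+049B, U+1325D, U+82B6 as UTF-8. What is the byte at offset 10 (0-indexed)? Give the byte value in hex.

U+9BB9A → 4-byte form F2 9B AE 9A at offsets 0–3.
U+2203 → 3-byte form E2 88 83 at offsets 4–6.
U+049B → 2-byte form D2 9B at offsets 7–8.
U+1325D → 4-byte form F0 93 89 9D at offsets 9–12.
Offset 10 falls in char 4's range; it's byte 2 of F0 93 89 9D = 0x93.

0x93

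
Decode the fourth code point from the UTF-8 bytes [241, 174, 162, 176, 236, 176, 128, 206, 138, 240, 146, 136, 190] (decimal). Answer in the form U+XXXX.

U+1223E

Offset 0: leading byte 0xF1 = 11110001 → 4-byte char #1 = F1 AE A2 B0.
Offset 4: leading byte 0xEC = 11101100 → 3-byte char #2 = EC B0 80.
Offset 7: leading byte 0xCE = 11001110 → 2-byte char #3 = CE 8A.
Offset 9: leading byte 0xF0 = 11110000 → 4-byte char #4 = F0 92 88 BE.
Leading byte 0xF0 = 11110000 matches 11110xxx → 4-byte sequence.
Byte 1: 0xF0 = 11110000, payload 000 (3 bits).
Byte 2: 0x92 = 10010010 (10xxxxxx ✓), payload 010010.
Byte 3: 0x88 = 10001000 (10xxxxxx ✓), payload 001000.
Byte 4: 0xBE = 10111110 (10xxxxxx ✓), payload 111110.
Concatenate: 000010010001000111110 = 0x1223E (21 bits → U+1223E).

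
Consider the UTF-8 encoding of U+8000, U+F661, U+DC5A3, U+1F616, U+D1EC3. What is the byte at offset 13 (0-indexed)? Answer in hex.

0x96

U+8000 → 3-byte form E8 80 80 at offsets 0–2.
U+F661 → 3-byte form EF 99 A1 at offsets 3–5.
U+DC5A3 → 4-byte form F3 9C 96 A3 at offsets 6–9.
U+1F616 → 4-byte form F0 9F 98 96 at offsets 10–13.
Offset 13 falls in char 4's range; it's byte 4 of F0 9F 98 96 = 0x96.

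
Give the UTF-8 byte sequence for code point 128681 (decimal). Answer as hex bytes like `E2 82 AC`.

U+1F6A9 = 0x1F6A9 = 128681 decimal. In range U+10000–U+10FFFF → 4-byte form: 11110xxx 10xxxxxx 10xxxxxx 10xxxxxx.
Binary (21 bits): 000011111011010101001.
Split 3+6+6+6: 000 | 011111 | 011010 | 101001.
Byte 1: 11110000 = 0xF0.
Byte 2: 10011111 = 0x9F.
Byte 3: 10011010 = 0x9A.
Byte 4: 10101001 = 0xA9.

F0 9F 9A A9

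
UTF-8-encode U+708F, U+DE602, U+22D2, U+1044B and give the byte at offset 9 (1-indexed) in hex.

0x8B

1-indexed offset 9 is 0-indexed offset 8.
U+708F → 3-byte form E7 82 8F at offsets 0–2.
U+DE602 → 4-byte form F3 9E 98 82 at offsets 3–6.
U+22D2 → 3-byte form E2 8B 92 at offsets 7–9.
Offset 8 falls in char 3's range; it's byte 2 of E2 8B 92 = 0x8B.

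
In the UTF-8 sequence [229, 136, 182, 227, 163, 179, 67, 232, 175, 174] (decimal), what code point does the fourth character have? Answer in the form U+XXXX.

Offset 0: leading byte 0xE5 = 11100101 → 3-byte char #1 = E5 88 B6.
Offset 3: leading byte 0xE3 = 11100011 → 3-byte char #2 = E3 A3 B3.
Offset 6: leading byte 0x43 = 01000011 → 1-byte char #3 = 43.
Offset 7: leading byte 0xE8 = 11101000 → 3-byte char #4 = E8 AF AE.
Leading byte 0xE8 = 11101000 matches 1110xxxx → 3-byte sequence.
Byte 1: 0xE8 = 11101000, payload 1000 (4 bits).
Byte 2: 0xAF = 10101111 (10xxxxxx ✓), payload 101111.
Byte 3: 0xAE = 10101110 (10xxxxxx ✓), payload 101110.
Concatenate: 1000101111101110 = 0x8BEE (16 bits → U+8BEE).

U+8BEE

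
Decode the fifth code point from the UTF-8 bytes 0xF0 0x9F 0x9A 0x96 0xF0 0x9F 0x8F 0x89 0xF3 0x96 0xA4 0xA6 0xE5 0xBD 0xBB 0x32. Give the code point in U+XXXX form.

U+0032

Offset 0: leading byte 0xF0 = 11110000 → 4-byte char #1 = F0 9F 9A 96.
Offset 4: leading byte 0xF0 = 11110000 → 4-byte char #2 = F0 9F 8F 89.
Offset 8: leading byte 0xF3 = 11110011 → 4-byte char #3 = F3 96 A4 A6.
Offset 12: leading byte 0xE5 = 11100101 → 3-byte char #4 = E5 BD BB.
Offset 15: leading byte 0x32 = 00110010 → 1-byte char #5 = 32.
Leading byte 0x32 = 00110010 matches 0xxxxxxx → 1-byte sequence.
Byte 1: 0x32 = 00110010, payload 0110010 (7 bits).
Concatenate: 0110010 = 0x32 (7 bits → U+0032).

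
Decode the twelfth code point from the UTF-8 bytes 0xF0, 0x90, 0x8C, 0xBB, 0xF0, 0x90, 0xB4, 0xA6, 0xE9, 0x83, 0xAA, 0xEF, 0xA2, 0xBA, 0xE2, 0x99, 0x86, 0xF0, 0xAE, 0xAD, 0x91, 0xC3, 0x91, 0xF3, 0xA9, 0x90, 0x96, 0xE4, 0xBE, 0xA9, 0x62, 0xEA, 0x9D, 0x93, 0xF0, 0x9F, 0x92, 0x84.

Offset 0: leading byte 0xF0 = 11110000 → 4-byte char #1 = F0 90 8C BB.
Offset 4: leading byte 0xF0 = 11110000 → 4-byte char #2 = F0 90 B4 A6.
Offset 8: leading byte 0xE9 = 11101001 → 3-byte char #3 = E9 83 AA.
Offset 11: leading byte 0xEF = 11101111 → 3-byte char #4 = EF A2 BA.
Offset 14: leading byte 0xE2 = 11100010 → 3-byte char #5 = E2 99 86.
Offset 17: leading byte 0xF0 = 11110000 → 4-byte char #6 = F0 AE AD 91.
Offset 21: leading byte 0xC3 = 11000011 → 2-byte char #7 = C3 91.
Offset 23: leading byte 0xF3 = 11110011 → 4-byte char #8 = F3 A9 90 96.
Offset 27: leading byte 0xE4 = 11100100 → 3-byte char #9 = E4 BE A9.
Offset 30: leading byte 0x62 = 01100010 → 1-byte char #10 = 62.
Offset 31: leading byte 0xEA = 11101010 → 3-byte char #11 = EA 9D 93.
Offset 34: leading byte 0xF0 = 11110000 → 4-byte char #12 = F0 9F 92 84.
Leading byte 0xF0 = 11110000 matches 11110xxx → 4-byte sequence.
Byte 1: 0xF0 = 11110000, payload 000 (3 bits).
Byte 2: 0x9F = 10011111 (10xxxxxx ✓), payload 011111.
Byte 3: 0x92 = 10010010 (10xxxxxx ✓), payload 010010.
Byte 4: 0x84 = 10000100 (10xxxxxx ✓), payload 000100.
Concatenate: 000011111010010000100 = 0x1F484 (21 bits → U+1F484).

U+1F484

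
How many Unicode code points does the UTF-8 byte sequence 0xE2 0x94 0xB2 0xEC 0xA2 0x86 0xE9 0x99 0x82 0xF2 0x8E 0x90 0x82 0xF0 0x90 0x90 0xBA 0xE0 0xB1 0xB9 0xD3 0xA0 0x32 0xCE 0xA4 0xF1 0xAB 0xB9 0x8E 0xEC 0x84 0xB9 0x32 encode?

Byte at offset 0: 0xE2 = 11100010 → 3-byte char (#1). Advance 3.
Byte at offset 3: 0xEC = 11101100 → 3-byte char (#2). Advance 3.
Byte at offset 6: 0xE9 = 11101001 → 3-byte char (#3). Advance 3.
Byte at offset 9: 0xF2 = 11110010 → 4-byte char (#4). Advance 4.
Byte at offset 13: 0xF0 = 11110000 → 4-byte char (#5). Advance 4.
Byte at offset 17: 0xE0 = 11100000 → 3-byte char (#6). Advance 3.
Byte at offset 20: 0xD3 = 11010011 → 2-byte char (#7). Advance 2.
Byte at offset 22: 0x32 = 00110010 → 1-byte char (#8). Advance 1.
Byte at offset 23: 0xCE = 11001110 → 2-byte char (#9). Advance 2.
Byte at offset 25: 0xF1 = 11110001 → 4-byte char (#10). Advance 4.
Byte at offset 29: 0xEC = 11101100 → 3-byte char (#11). Advance 3.
Byte at offset 32: 0x32 = 00110010 → 1-byte char (#12). Advance 1.
Reached end at offset 33 after 12 code points.

12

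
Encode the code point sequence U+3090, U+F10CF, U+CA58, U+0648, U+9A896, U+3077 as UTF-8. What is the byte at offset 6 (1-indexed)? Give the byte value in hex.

1-indexed offset 6 is 0-indexed offset 5.
U+3090 → 3-byte form E3 82 90 at offsets 0–2.
U+F10CF → 4-byte form F3 B1 83 8F at offsets 3–6.
Offset 5 falls in char 2's range; it's byte 3 of F3 B1 83 8F = 0x83.

0x83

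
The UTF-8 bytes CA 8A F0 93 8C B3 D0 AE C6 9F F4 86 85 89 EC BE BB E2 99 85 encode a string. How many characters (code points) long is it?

Byte at offset 0: 0xCA = 11001010 → 2-byte char (#1). Advance 2.
Byte at offset 2: 0xF0 = 11110000 → 4-byte char (#2). Advance 4.
Byte at offset 6: 0xD0 = 11010000 → 2-byte char (#3). Advance 2.
Byte at offset 8: 0xC6 = 11000110 → 2-byte char (#4). Advance 2.
Byte at offset 10: 0xF4 = 11110100 → 4-byte char (#5). Advance 4.
Byte at offset 14: 0xEC = 11101100 → 3-byte char (#6). Advance 3.
Byte at offset 17: 0xE2 = 11100010 → 3-byte char (#7). Advance 3.
Reached end at offset 20 after 7 code points.

7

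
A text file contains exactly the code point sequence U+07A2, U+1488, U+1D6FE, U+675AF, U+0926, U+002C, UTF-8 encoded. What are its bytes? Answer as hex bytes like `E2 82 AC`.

DE A2 E1 92 88 F0 9D 9B BE F1 A7 96 AF E0 A4 A6 2C

U+07A2: 2-byte form → DE A2.
U+1488: 3-byte form → E1 92 88.
U+1D6FE: 4-byte form → F0 9D 9B BE.
U+675AF: 4-byte form → F1 A7 96 AF.
U+0926: 3-byte form → E0 A4 A6.
U+002C: 1-byte form → 2C.
Concatenated (17 bytes): DE A2 E1 92 88 F0 9D 9B BE F1 A7 96 AF E0 A4 A6 2C.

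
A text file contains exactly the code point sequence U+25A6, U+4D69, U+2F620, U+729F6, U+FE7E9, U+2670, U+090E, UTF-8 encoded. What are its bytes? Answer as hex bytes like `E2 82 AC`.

E2 96 A6 E4 B5 A9 F0 AF 98 A0 F1 B2 A7 B6 F3 BE 9F A9 E2 99 B0 E0 A4 8E

U+25A6: 3-byte form → E2 96 A6.
U+4D69: 3-byte form → E4 B5 A9.
U+2F620: 4-byte form → F0 AF 98 A0.
U+729F6: 4-byte form → F1 B2 A7 B6.
U+FE7E9: 4-byte form → F3 BE 9F A9.
U+2670: 3-byte form → E2 99 B0.
U+090E: 3-byte form → E0 A4 8E.
Concatenated (24 bytes): E2 96 A6 E4 B5 A9 F0 AF 98 A0 F1 B2 A7 B6 F3 BE 9F A9 E2 99 B0 E0 A4 8E.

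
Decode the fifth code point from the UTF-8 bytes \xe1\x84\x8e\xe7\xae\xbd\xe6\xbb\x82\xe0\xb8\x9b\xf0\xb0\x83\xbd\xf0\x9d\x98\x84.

Offset 0: leading byte 0xE1 = 11100001 → 3-byte char #1 = E1 84 8E.
Offset 3: leading byte 0xE7 = 11100111 → 3-byte char #2 = E7 AE BD.
Offset 6: leading byte 0xE6 = 11100110 → 3-byte char #3 = E6 BB 82.
Offset 9: leading byte 0xE0 = 11100000 → 3-byte char #4 = E0 B8 9B.
Offset 12: leading byte 0xF0 = 11110000 → 4-byte char #5 = F0 B0 83 BD.
Leading byte 0xF0 = 11110000 matches 11110xxx → 4-byte sequence.
Byte 1: 0xF0 = 11110000, payload 000 (3 bits).
Byte 2: 0xB0 = 10110000 (10xxxxxx ✓), payload 110000.
Byte 3: 0x83 = 10000011 (10xxxxxx ✓), payload 000011.
Byte 4: 0xBD = 10111101 (10xxxxxx ✓), payload 111101.
Concatenate: 000110000000011111101 = 0x300FD (21 bits → U+300FD).

U+300FD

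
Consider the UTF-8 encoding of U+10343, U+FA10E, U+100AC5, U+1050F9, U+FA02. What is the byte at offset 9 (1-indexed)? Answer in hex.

1-indexed offset 9 is 0-indexed offset 8.
U+10343 → 4-byte form F0 90 8D 83 at offsets 0–3.
U+FA10E → 4-byte form F3 BA 84 8E at offsets 4–7.
U+100AC5 → 4-byte form F4 80 AB 85 at offsets 8–11.
Offset 8 falls in char 3's range; it's byte 1 of F4 80 AB 85 = 0xF4.

0xF4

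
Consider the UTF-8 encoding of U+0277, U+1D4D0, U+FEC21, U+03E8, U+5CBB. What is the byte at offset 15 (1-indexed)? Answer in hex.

0xBB

1-indexed offset 15 is 0-indexed offset 14.
U+0277 → 2-byte form C9 B7 at offsets 0–1.
U+1D4D0 → 4-byte form F0 9D 93 90 at offsets 2–5.
U+FEC21 → 4-byte form F3 BE B0 A1 at offsets 6–9.
U+03E8 → 2-byte form CF A8 at offsets 10–11.
U+5CBB → 3-byte form E5 B2 BB at offsets 12–14.
Offset 14 falls in char 5's range; it's byte 3 of E5 B2 BB = 0xBB.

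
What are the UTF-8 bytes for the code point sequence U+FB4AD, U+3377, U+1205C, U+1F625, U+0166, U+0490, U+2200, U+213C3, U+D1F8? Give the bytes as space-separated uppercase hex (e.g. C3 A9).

U+FB4AD: 4-byte form → F3 BB 92 AD.
U+3377: 3-byte form → E3 8D B7.
U+1205C: 4-byte form → F0 92 81 9C.
U+1F625: 4-byte form → F0 9F 98 A5.
U+0166: 2-byte form → C5 A6.
U+0490: 2-byte form → D2 90.
U+2200: 3-byte form → E2 88 80.
U+213C3: 4-byte form → F0 A1 8F 83.
U+D1F8: 3-byte form → ED 87 B8.
Concatenated (29 bytes): F3 BB 92 AD E3 8D B7 F0 92 81 9C F0 9F 98 A5 C5 A6 D2 90 E2 88 80 F0 A1 8F 83 ED 87 B8.

F3 BB 92 AD E3 8D B7 F0 92 81 9C F0 9F 98 A5 C5 A6 D2 90 E2 88 80 F0 A1 8F 83 ED 87 B8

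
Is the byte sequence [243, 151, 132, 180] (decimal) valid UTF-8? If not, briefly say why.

Leading byte 0xF3 = 11110011 → 4-byte form.
Continuation bytes 0x97=10010111, 0x84=10000100, 0xB4=10110100 all match 10xxxxxx.
Decoded value 0xD7134 is ≥ 0x10000 (shortest form) and not a surrogate.

valid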